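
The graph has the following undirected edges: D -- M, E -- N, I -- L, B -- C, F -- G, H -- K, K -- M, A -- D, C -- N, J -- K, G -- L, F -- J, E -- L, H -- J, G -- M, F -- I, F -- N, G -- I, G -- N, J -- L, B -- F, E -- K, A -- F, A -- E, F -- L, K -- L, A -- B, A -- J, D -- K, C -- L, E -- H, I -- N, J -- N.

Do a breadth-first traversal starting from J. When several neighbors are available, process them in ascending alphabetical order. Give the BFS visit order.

J -> A -> F -> H -> K -> L -> N -> B -> D -> E -> G -> I -> M -> C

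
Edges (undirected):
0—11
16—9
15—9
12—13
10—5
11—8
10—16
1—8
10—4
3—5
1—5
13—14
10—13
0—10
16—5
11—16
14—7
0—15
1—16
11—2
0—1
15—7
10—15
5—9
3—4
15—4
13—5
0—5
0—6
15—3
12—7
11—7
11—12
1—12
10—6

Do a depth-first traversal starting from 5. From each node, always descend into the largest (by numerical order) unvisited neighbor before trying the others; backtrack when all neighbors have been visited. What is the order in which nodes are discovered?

5, 16, 11, 12, 13, 14, 7, 15, 10, 6, 0, 1, 8, 4, 3, 9, 2

Visit 5
5 → 16
16 → 11
11 → 12
12 → 13
13 → 14
14 → 7
7 → 15
15 → 10
10 → 6
6 → 0
0 → 1
1 → 8
10 → 4
4 → 3
15 → 9
11 → 2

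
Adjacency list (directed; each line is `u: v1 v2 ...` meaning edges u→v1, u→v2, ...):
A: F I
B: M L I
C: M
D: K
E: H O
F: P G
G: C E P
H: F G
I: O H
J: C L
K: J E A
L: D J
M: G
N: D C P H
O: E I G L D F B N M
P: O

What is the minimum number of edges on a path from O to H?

2

Level 0: O
Level 1: B, D, E, F, G, I, L, M, N
Level 2: C, H, J, K, P
Level 3: A
H first appears at level 2.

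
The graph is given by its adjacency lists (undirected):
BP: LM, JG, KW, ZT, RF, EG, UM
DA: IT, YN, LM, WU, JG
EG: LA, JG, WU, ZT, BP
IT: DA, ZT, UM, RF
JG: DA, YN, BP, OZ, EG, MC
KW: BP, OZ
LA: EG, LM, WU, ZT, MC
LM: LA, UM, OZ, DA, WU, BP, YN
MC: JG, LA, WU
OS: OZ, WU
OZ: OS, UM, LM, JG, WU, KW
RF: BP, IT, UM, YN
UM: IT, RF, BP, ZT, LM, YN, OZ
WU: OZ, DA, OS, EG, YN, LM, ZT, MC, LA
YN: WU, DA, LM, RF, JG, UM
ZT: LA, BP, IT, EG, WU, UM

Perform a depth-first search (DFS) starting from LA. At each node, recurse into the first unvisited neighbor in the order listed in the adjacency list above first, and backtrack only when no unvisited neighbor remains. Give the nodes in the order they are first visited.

LA, EG, JG, DA, IT, ZT, BP, LM, UM, RF, YN, WU, OZ, OS, KW, MC

Visit LA
LA → EG
EG → JG
JG → DA
DA → IT
IT → ZT
ZT → BP
BP → LM
LM → UM
UM → RF
RF → YN
YN → WU
WU → OZ
OZ → OS
OZ → KW
WU → MC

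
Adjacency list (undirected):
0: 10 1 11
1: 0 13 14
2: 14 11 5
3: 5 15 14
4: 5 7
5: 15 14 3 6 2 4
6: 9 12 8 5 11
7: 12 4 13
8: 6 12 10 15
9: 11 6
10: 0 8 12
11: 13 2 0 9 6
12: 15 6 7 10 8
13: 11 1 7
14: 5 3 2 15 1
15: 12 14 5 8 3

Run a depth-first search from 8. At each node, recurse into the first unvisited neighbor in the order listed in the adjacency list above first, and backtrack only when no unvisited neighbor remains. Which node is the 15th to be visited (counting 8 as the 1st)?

4

Visit 8
8 → 6
6 → 9
9 → 11
11 → 13
13 → 1
1 → 0
0 → 10
10 → 12
12 → 15
15 → 14
14 → 5
5 → 3
5 → 2
5 → 4
4 → 7

Visit order: 8, 6, 9, 11, 13, 1, 0, 10, 12, 15, 14, 5, 3, 2, 4, 7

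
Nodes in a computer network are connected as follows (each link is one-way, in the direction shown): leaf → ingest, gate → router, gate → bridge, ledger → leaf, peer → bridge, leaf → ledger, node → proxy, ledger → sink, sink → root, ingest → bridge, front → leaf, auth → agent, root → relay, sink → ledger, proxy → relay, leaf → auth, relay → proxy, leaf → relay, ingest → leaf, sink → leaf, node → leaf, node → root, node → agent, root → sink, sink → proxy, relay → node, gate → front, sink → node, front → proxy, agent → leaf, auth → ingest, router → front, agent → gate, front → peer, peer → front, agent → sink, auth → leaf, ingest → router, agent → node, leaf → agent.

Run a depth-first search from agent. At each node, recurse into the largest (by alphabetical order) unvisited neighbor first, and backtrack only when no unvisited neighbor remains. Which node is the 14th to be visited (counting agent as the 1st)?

Visit agent
agent → sink
sink → root
root → relay
relay → proxy
relay → node
node → leaf
leaf → ledger
leaf → ingest
ingest → router
router → front
front → peer
peer → bridge
leaf → auth
agent → gate

Visit order: agent, sink, root, relay, proxy, node, leaf, ledger, ingest, router, front, peer, bridge, auth, gate

auth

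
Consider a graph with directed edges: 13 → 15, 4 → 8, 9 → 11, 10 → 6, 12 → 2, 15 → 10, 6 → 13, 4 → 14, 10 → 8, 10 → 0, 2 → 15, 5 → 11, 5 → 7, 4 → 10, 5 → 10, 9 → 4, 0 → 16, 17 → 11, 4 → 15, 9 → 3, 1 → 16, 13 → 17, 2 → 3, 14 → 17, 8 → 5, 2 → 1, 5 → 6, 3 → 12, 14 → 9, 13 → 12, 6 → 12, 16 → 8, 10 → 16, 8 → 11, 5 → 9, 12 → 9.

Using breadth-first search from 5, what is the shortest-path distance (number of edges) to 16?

2

Level 0: 5
Level 1: 6, 7, 9, 10, 11
Level 2: 0, 3, 4, 8, 12, 13, 16
Level 3: 2, 14, 15, 17
Level 4: 1
16 first appears at level 2.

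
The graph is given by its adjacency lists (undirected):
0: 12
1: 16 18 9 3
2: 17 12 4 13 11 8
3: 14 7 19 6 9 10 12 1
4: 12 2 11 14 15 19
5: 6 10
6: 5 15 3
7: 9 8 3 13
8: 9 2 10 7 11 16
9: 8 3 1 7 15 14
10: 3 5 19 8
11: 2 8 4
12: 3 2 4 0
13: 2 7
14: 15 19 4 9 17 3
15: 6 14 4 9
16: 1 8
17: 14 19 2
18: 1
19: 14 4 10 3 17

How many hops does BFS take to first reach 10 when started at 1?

Level 0: 1
Level 1: 3, 9, 16, 18
Level 2: 6, 7, 8, 10, 12, 14, 15, 19
Level 3: 0, 2, 4, 5, 11, 13, 17
10 first appears at level 2.

2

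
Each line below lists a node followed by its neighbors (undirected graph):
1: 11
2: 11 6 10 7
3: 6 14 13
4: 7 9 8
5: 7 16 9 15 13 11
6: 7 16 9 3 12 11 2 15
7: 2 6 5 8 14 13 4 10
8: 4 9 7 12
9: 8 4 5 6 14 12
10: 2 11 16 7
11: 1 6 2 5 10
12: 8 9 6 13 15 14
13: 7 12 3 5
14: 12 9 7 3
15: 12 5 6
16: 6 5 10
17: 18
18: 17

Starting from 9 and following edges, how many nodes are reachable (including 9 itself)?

BFS from 9 visits: 9, 8, 4, 5, 6, 14, 12, 7, 16, 15, 13, 11, 3, 2, 10, 1
Reachable nodes: 16 of 18 total.

16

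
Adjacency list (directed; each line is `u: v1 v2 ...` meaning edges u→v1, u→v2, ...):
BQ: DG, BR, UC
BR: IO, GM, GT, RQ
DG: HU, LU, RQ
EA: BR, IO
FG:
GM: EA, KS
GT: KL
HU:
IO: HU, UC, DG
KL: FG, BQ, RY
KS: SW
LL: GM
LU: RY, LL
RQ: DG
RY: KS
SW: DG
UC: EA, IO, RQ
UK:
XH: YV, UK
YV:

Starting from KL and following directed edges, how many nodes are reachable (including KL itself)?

BFS from KL visits: KL, FG, BQ, RY, DG, BR, UC, KS, HU, LU, RQ, IO, GM, GT, EA, SW, LL
Reachable nodes: 17 of 20 total.

17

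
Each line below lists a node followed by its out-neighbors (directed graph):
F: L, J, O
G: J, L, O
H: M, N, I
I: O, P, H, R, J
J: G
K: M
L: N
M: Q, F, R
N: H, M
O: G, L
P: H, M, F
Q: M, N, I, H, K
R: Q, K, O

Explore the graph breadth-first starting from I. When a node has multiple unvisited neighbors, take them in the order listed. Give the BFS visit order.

I, O, P, H, R, J, G, L, M, F, N, Q, K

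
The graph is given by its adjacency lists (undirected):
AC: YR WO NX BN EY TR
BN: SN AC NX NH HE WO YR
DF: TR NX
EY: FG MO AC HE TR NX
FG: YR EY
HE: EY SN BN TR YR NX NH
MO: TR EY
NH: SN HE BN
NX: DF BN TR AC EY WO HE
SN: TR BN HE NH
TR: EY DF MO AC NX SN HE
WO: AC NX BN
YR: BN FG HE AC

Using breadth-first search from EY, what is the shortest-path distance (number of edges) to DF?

2

Level 0: EY
Level 1: AC, FG, HE, MO, NX, TR
Level 2: BN, DF, NH, SN, WO, YR
DF first appears at level 2.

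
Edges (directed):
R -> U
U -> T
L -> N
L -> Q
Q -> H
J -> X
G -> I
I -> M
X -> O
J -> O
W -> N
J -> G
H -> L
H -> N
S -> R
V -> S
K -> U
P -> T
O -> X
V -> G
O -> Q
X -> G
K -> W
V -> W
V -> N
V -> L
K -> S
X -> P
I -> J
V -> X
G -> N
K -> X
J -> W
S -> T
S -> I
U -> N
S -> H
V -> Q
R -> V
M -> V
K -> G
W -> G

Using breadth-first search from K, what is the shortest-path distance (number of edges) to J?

Level 0: K
Level 1: G, S, U, W, X
Level 2: H, I, N, O, P, R, T
Level 3: J, L, M, Q, V
J first appears at level 3.

3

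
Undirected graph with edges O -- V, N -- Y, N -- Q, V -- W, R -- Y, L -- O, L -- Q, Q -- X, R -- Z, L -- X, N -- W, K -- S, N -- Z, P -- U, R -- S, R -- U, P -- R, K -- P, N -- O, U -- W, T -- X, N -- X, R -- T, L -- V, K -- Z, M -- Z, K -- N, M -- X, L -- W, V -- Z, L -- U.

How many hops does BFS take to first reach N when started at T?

2

Level 0: T
Level 1: R, X
Level 2: L, M, N, P, Q, S, U, Y, Z
Level 3: K, O, V, W
N first appears at level 2.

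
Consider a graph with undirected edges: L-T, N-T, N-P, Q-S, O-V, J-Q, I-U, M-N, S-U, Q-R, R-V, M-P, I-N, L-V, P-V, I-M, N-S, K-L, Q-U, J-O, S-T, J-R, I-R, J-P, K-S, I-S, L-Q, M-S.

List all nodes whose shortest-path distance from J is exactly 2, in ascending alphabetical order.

I, L, M, N, S, U, V

Level 0: J
Level 1: O, P, Q, R
Level 2: I, L, M, N, S, U, V
Level 3: K, T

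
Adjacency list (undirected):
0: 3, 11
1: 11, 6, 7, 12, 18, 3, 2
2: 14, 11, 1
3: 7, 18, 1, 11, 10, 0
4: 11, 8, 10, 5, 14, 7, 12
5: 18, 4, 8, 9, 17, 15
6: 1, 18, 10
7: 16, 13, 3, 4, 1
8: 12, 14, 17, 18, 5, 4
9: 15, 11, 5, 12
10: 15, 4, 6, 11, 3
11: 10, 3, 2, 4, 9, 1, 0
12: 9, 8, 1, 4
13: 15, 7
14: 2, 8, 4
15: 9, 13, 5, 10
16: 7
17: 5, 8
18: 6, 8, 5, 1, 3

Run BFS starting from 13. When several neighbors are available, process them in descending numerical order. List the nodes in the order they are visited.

13 -> 15 -> 7 -> 10 -> 9 -> 5 -> 16 -> 4 -> 3 -> 1 -> 11 -> 6 -> 12 -> 18 -> 17 -> 8 -> 14 -> 0 -> 2

Visit 13; enqueue 15, 7 → queue [15, 7]
Visit 15; enqueue 10, 9, 5 → queue [7, 10, 9, 5]
Visit 7; enqueue 16, 4, 3, 1 → queue [10, 9, 5, 16, 4, 3, 1]
Visit 10; enqueue 11, 6 → queue [9, 5, 16, 4, 3, 1, 11, 6]
Visit 9; enqueue 12 → queue [5, 16, 4, 3, 1, 11, 6, 12]
Visit 5; enqueue 18, 17, 8 → queue [16, 4, 3, 1, 11, 6, 12, 18, 17, 8]
Visit 16 → queue [4, 3, 1, 11, 6, 12, 18, 17, 8]
Visit 4; enqueue 14 → queue [3, 1, 11, 6, 12, 18, 17, 8, 14]
Visit 3; enqueue 0 → queue [1, 11, 6, 12, 18, 17, 8, 14, 0]
Visit 1; enqueue 2 → queue [11, 6, 12, 18, 17, 8, 14, 0, 2]
Visit 11 → queue [6, 12, 18, 17, 8, 14, 0, 2]
Visit 6 → queue [12, 18, 17, 8, 14, 0, 2]
Visit 12 → queue [18, 17, 8, 14, 0, 2]
Visit 18 → queue [17, 8, 14, 0, 2]
Visit 17 → queue [8, 14, 0, 2]
Visit 8 → queue [14, 0, 2]
Visit 14 → queue [0, 2]
Visit 0 → queue [2]
Visit 2 → queue []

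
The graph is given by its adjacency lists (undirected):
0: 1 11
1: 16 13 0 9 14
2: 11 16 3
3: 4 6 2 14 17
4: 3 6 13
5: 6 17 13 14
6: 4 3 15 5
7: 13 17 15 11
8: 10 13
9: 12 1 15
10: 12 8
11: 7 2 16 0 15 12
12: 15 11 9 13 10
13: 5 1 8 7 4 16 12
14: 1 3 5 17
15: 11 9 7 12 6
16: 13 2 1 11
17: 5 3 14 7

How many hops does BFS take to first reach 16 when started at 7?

2

Level 0: 7
Level 1: 11, 13, 15, 17
Level 2: 0, 1, 2, 3, 4, 5, 6, 8, 9, 12, 14, 16
Level 3: 10
16 first appears at level 2.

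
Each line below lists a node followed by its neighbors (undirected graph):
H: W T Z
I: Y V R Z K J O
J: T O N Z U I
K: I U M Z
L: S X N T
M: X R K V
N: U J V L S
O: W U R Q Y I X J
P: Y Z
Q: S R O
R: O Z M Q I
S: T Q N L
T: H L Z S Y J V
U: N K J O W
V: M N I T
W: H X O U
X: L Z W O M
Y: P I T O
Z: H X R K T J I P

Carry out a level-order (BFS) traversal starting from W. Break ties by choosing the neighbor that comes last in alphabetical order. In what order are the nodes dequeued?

Visit W; enqueue X, U, O, H → queue [X, U, O, H]
Visit X; enqueue Z, M, L → queue [U, O, H, Z, M, L]
Visit U; enqueue N, K, J → queue [O, H, Z, M, L, N, K, J]
Visit O; enqueue Y, R, Q, I → queue [H, Z, M, L, N, K, J, Y, R, Q, I]
Visit H; enqueue T → queue [Z, M, L, N, K, J, Y, R, Q, I, T]
Visit Z; enqueue P → queue [M, L, N, K, J, Y, R, Q, I, T, P]
Visit M; enqueue V → queue [L, N, K, J, Y, R, Q, I, T, P, V]
Visit L; enqueue S → queue [N, K, J, Y, R, Q, I, T, P, V, S]
Visit N → queue [K, J, Y, R, Q, I, T, P, V, S]
Visit K → queue [J, Y, R, Q, I, T, P, V, S]
Visit J → queue [Y, R, Q, I, T, P, V, S]
Visit Y → queue [R, Q, I, T, P, V, S]
Visit R → queue [Q, I, T, P, V, S]
Visit Q → queue [I, T, P, V, S]
Visit I → queue [T, P, V, S]
Visit T → queue [P, V, S]
Visit P → queue [V, S]
Visit V → queue [S]
Visit S → queue []

W, X, U, O, H, Z, M, L, N, K, J, Y, R, Q, I, T, P, V, S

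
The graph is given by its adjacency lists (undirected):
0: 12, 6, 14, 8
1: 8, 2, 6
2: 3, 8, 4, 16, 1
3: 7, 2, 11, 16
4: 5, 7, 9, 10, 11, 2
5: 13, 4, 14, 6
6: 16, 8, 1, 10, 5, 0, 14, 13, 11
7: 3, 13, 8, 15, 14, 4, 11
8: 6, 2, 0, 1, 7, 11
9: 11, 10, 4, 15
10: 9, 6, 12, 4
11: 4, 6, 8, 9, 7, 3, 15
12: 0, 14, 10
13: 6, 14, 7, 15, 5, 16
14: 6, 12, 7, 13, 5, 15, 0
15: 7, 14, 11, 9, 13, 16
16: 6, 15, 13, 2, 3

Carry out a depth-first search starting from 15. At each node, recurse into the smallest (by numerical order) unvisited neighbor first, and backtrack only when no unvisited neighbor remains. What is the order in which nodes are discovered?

15 7 3 2 1 6 0 8 11 4 5 13 14 12 10 9 16

Visit 15
15 → 7
7 → 3
3 → 2
2 → 1
1 → 6
6 → 0
0 → 8
8 → 11
11 → 4
4 → 5
5 → 13
13 → 14
14 → 12
12 → 10
10 → 9
13 → 16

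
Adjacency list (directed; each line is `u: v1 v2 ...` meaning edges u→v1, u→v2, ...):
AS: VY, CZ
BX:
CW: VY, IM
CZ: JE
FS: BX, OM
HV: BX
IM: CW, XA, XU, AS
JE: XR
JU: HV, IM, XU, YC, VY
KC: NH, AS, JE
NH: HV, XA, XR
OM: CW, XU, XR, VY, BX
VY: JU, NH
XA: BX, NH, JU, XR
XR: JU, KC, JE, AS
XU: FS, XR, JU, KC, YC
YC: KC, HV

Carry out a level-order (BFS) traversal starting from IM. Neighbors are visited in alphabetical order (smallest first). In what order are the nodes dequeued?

Visit IM; enqueue AS, CW, XA, XU → queue [AS, CW, XA, XU]
Visit AS; enqueue CZ, VY → queue [CW, XA, XU, CZ, VY]
Visit CW → queue [XA, XU, CZ, VY]
Visit XA; enqueue BX, JU, NH, XR → queue [XU, CZ, VY, BX, JU, NH, XR]
Visit XU; enqueue FS, KC, YC → queue [CZ, VY, BX, JU, NH, XR, FS, KC, YC]
Visit CZ; enqueue JE → queue [VY, BX, JU, NH, XR, FS, KC, YC, JE]
Visit VY → queue [BX, JU, NH, XR, FS, KC, YC, JE]
Visit BX → queue [JU, NH, XR, FS, KC, YC, JE]
Visit JU; enqueue HV → queue [NH, XR, FS, KC, YC, JE, HV]
Visit NH → queue [XR, FS, KC, YC, JE, HV]
Visit XR → queue [FS, KC, YC, JE, HV]
Visit FS; enqueue OM → queue [KC, YC, JE, HV, OM]
Visit KC → queue [YC, JE, HV, OM]
Visit YC → queue [JE, HV, OM]
Visit JE → queue [HV, OM]
Visit HV → queue [OM]
Visit OM → queue []

IM AS CW XA XU CZ VY BX JU NH XR FS KC YC JE HV OM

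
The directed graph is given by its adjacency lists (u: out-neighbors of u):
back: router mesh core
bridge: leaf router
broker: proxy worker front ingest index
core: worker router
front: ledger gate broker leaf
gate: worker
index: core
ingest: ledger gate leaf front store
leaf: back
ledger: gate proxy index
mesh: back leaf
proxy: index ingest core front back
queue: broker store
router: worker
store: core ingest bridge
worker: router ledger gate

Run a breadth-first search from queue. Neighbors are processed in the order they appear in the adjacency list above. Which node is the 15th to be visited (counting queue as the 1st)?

leaf

Visit queue; enqueue broker, store → queue [broker, store]
Visit broker; enqueue proxy, worker, front, ingest, index → queue [store, proxy, worker, front, ingest, index]
Visit store; enqueue core, bridge → queue [proxy, worker, front, ingest, index, core, bridge]
Visit proxy; enqueue back → queue [worker, front, ingest, index, core, bridge, back]
Visit worker; enqueue router, ledger, gate → queue [front, ingest, index, core, bridge, back, router, ledger, gate]
Visit front; enqueue leaf → queue [ingest, index, core, bridge, back, router, ledger, gate, leaf]
Visit ingest → queue [index, core, bridge, back, router, ledger, gate, leaf]
Visit index → queue [core, bridge, back, router, ledger, gate, leaf]
Visit core → queue [bridge, back, router, ledger, gate, leaf]
Visit bridge → queue [back, router, ledger, gate, leaf]
Visit back; enqueue mesh → queue [router, ledger, gate, leaf, mesh]
Visit router → queue [ledger, gate, leaf, mesh]
Visit ledger → queue [gate, leaf, mesh]
Visit gate → queue [leaf, mesh]
Visit leaf → queue [mesh]
Visit mesh → queue []

Visit order: queue, broker, store, proxy, worker, front, ingest, index, core, bridge, back, router, ledger, gate, leaf, mesh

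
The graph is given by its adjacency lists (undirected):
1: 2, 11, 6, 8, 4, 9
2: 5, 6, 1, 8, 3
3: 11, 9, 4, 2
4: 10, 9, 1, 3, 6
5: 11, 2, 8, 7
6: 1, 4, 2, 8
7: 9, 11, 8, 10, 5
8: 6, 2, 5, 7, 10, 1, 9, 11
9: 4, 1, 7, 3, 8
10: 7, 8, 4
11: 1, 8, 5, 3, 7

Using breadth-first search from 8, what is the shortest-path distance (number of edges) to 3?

2

Level 0: 8
Level 1: 1, 2, 5, 6, 7, 9, 10, 11
Level 2: 3, 4
3 first appears at level 2.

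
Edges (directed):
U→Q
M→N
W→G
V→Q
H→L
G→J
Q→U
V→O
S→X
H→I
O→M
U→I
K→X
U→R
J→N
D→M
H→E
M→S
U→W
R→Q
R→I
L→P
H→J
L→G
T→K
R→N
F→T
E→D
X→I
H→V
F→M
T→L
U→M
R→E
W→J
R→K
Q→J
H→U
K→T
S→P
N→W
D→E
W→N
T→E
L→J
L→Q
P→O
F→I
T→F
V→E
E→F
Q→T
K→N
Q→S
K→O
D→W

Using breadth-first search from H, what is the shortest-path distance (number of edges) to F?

2

Level 0: H
Level 1: E, I, J, L, U, V
Level 2: D, F, G, M, N, O, P, Q, R, W
Level 3: K, S, T
Level 4: X
F first appears at level 2.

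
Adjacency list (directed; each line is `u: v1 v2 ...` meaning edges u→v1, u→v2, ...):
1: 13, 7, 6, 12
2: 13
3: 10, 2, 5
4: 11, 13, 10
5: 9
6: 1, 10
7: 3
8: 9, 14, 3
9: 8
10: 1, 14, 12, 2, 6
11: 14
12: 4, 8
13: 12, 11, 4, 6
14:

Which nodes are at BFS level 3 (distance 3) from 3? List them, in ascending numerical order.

4, 7, 8, 11

Level 0: 3
Level 1: 2, 5, 10
Level 2: 1, 6, 9, 12, 13, 14
Level 3: 4, 7, 8, 11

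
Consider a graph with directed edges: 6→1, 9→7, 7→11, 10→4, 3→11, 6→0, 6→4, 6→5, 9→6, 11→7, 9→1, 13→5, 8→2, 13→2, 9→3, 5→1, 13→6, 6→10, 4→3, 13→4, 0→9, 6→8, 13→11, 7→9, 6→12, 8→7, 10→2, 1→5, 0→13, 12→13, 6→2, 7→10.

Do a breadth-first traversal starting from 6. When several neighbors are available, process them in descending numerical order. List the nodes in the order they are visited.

Visit 6; enqueue 12, 10, 8, 5, 4, 2, 1, 0 → queue [12, 10, 8, 5, 4, 2, 1, 0]
Visit 12; enqueue 13 → queue [10, 8, 5, 4, 2, 1, 0, 13]
Visit 10 → queue [8, 5, 4, 2, 1, 0, 13]
Visit 8; enqueue 7 → queue [5, 4, 2, 1, 0, 13, 7]
Visit 5 → queue [4, 2, 1, 0, 13, 7]
Visit 4; enqueue 3 → queue [2, 1, 0, 13, 7, 3]
Visit 2 → queue [1, 0, 13, 7, 3]
Visit 1 → queue [0, 13, 7, 3]
Visit 0; enqueue 9 → queue [13, 7, 3, 9]
Visit 13; enqueue 11 → queue [7, 3, 9, 11]
Visit 7 → queue [3, 9, 11]
Visit 3 → queue [9, 11]
Visit 9 → queue [11]
Visit 11 → queue []

6 12 10 8 5 4 2 1 0 13 7 3 9 11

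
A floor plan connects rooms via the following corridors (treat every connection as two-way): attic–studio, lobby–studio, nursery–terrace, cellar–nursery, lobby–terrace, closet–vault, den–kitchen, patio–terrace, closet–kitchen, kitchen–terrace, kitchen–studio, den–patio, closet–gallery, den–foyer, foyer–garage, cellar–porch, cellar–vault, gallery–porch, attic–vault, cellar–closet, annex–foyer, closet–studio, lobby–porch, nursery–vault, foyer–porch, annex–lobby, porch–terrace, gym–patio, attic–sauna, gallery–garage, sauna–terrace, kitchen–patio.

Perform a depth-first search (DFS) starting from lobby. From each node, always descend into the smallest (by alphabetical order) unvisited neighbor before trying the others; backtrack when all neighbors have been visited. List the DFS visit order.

Visit lobby
lobby → annex
annex → foyer
foyer → den
den → kitchen
kitchen → closet
closet → cellar
cellar → nursery
nursery → terrace
terrace → patio
patio → gym
terrace → porch
porch → gallery
gallery → garage
terrace → sauna
sauna → attic
attic → studio
attic → vault

lobby annex foyer den kitchen closet cellar nursery terrace patio gym porch gallery garage sauna attic studio vault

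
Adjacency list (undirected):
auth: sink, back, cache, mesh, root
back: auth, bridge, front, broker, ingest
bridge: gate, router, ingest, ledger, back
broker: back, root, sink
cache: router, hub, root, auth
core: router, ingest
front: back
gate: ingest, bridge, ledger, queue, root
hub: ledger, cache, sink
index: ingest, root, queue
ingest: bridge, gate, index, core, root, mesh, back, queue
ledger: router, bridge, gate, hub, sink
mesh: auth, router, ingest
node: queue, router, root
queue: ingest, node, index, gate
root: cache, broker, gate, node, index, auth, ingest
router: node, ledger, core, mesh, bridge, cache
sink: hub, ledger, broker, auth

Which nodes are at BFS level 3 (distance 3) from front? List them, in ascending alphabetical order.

cache, core, gate, index, ledger, mesh, queue, root, router, sink

Level 0: front
Level 1: back
Level 2: auth, bridge, broker, ingest
Level 3: cache, core, gate, index, ledger, mesh, queue, root, router, sink
Level 4: hub, node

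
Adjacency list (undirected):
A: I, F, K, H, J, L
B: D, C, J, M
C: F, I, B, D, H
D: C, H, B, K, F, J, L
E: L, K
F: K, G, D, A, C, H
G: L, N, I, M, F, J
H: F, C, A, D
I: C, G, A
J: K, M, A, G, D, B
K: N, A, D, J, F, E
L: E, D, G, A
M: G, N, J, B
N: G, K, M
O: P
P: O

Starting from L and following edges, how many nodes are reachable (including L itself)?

14

BFS from L visits: L, A, D, E, G, F, H, I, J, K, B, C, M, N
Reachable nodes: 14 of 16 total.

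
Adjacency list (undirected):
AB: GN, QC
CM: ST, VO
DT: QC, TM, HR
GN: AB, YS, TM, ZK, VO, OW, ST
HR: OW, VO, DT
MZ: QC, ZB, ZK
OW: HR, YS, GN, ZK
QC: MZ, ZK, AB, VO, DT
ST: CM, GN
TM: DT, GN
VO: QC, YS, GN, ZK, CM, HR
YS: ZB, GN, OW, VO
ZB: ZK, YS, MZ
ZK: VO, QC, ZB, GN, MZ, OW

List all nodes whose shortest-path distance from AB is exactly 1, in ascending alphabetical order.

GN, QC

Level 0: AB
Level 1: GN, QC
Level 2: DT, MZ, OW, ST, TM, VO, YS, ZK
Level 3: CM, HR, ZB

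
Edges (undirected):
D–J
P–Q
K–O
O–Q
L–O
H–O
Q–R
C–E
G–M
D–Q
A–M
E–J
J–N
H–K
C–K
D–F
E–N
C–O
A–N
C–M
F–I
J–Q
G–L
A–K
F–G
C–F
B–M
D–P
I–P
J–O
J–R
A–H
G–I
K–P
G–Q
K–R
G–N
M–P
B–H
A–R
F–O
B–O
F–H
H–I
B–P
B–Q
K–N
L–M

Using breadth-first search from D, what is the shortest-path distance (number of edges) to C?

2

Level 0: D
Level 1: F, J, P, Q
Level 2: B, C, E, G, H, I, K, M, N, O, R
Level 3: A, L
C first appears at level 2.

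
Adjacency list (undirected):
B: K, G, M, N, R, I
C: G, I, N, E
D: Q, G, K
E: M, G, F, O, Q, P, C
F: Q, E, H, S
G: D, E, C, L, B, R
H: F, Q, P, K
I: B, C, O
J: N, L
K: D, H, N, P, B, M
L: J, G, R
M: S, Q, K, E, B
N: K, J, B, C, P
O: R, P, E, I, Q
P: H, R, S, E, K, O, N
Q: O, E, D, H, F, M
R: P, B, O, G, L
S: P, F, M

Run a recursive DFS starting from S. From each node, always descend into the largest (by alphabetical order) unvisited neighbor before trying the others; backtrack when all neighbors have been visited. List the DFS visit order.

S P R O Q M K N J L G E F H C I B D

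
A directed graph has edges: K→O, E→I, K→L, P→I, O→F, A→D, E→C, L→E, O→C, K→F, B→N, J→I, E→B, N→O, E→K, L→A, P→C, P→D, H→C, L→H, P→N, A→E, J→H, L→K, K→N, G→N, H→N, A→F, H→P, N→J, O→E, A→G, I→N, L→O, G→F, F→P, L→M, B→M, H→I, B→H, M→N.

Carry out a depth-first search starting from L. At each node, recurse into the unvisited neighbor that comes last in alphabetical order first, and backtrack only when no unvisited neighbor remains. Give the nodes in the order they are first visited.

Visit L
L → O
O → F
F → P
P → N
N → J
J → I
J → H
H → C
P → D
O → E
E → K
E → B
B → M
L → A
A → G

L, O, F, P, N, J, I, H, C, D, E, K, B, M, A, G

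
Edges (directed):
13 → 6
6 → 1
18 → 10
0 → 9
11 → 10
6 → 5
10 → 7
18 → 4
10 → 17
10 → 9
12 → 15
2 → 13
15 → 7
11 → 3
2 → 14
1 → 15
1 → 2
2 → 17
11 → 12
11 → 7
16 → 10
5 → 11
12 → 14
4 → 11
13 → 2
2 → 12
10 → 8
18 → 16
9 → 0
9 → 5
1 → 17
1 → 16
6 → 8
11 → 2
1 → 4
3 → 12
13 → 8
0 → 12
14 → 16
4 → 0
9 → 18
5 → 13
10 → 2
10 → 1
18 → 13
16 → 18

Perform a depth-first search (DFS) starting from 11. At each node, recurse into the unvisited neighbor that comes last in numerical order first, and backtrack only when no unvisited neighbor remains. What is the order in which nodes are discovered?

Visit 11
11 → 12
12 → 15
15 → 7
12 → 14
14 → 16
16 → 18
18 → 13
13 → 8
13 → 6
6 → 5
6 → 1
1 → 17
1 → 4
4 → 0
0 → 9
1 → 2
18 → 10
11 → 3

11, 12, 15, 7, 14, 16, 18, 13, 8, 6, 5, 1, 17, 4, 0, 9, 2, 10, 3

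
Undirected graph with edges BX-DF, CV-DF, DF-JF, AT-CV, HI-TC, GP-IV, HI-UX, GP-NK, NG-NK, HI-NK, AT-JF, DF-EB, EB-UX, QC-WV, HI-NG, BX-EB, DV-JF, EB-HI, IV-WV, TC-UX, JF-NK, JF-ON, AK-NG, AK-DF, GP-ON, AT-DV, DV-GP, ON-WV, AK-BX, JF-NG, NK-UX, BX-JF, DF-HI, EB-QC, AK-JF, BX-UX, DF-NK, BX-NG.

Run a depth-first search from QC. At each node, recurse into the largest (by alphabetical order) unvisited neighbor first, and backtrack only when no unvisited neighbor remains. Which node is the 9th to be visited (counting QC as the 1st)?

Visit QC
QC → WV
WV → ON
ON → JF
JF → NK
NK → UX
UX → TC
TC → HI
HI → NG
NG → BX
BX → EB
EB → DF
DF → CV
CV → AT
AT → DV
DV → GP
GP → IV
DF → AK

Visit order: QC, WV, ON, JF, NK, UX, TC, HI, NG, BX, EB, DF, CV, AT, DV, GP, IV, AK

NG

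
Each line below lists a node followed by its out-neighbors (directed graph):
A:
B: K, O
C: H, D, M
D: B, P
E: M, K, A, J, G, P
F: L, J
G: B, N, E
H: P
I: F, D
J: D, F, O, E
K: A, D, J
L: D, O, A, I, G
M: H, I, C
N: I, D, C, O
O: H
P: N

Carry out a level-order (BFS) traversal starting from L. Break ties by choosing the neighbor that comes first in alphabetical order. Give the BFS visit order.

Visit L; enqueue A, D, G, I, O → queue [A, D, G, I, O]
Visit A → queue [D, G, I, O]
Visit D; enqueue B, P → queue [G, I, O, B, P]
Visit G; enqueue E, N → queue [I, O, B, P, E, N]
Visit I; enqueue F → queue [O, B, P, E, N, F]
Visit O; enqueue H → queue [B, P, E, N, F, H]
Visit B; enqueue K → queue [P, E, N, F, H, K]
Visit P → queue [E, N, F, H, K]
Visit E; enqueue J, M → queue [N, F, H, K, J, M]
Visit N; enqueue C → queue [F, H, K, J, M, C]
Visit F → queue [H, K, J, M, C]
Visit H → queue [K, J, M, C]
Visit K → queue [J, M, C]
Visit J → queue [M, C]
Visit M → queue [C]
Visit C → queue []

L A D G I O B P E N F H K J M C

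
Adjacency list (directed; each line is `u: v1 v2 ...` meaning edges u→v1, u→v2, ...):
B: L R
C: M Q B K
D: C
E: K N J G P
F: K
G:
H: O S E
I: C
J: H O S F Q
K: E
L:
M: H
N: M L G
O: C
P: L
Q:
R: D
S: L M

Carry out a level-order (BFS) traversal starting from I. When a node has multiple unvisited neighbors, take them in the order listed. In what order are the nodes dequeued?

I, C, M, Q, B, K, H, L, R, E, O, S, D, N, J, G, P, F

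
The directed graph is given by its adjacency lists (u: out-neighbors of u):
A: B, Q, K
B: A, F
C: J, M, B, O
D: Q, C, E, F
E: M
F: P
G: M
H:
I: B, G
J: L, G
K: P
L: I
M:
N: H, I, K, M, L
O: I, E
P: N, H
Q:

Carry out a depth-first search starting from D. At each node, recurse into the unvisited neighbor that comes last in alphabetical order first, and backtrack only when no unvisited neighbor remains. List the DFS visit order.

Visit D
D → Q
D → F
F → P
P → N
N → M
N → L
L → I
I → G
I → B
B → A
A → K
N → H
D → E
D → C
C → O
C → J

D, Q, F, P, N, M, L, I, G, B, A, K, H, E, C, O, J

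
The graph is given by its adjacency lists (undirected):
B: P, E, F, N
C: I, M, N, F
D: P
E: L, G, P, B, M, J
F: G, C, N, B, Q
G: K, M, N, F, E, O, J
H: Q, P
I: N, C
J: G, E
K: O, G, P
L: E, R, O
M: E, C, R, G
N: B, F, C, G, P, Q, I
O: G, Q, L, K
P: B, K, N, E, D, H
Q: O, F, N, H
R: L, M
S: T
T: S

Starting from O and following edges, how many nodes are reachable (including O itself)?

BFS from O visits: O, G, K, L, Q, E, F, J, M, N, P, R, H, B, C, I, D
Reachable nodes: 17 of 19 total.

17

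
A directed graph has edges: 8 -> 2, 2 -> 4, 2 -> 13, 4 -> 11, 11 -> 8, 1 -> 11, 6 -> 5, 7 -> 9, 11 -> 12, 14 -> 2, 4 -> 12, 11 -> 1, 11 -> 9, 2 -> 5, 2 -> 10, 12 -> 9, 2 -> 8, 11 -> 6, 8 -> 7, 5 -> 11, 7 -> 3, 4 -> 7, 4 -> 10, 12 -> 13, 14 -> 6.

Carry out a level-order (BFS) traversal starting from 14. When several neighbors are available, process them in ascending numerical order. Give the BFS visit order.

14, 2, 6, 4, 5, 8, 10, 13, 7, 11, 12, 3, 9, 1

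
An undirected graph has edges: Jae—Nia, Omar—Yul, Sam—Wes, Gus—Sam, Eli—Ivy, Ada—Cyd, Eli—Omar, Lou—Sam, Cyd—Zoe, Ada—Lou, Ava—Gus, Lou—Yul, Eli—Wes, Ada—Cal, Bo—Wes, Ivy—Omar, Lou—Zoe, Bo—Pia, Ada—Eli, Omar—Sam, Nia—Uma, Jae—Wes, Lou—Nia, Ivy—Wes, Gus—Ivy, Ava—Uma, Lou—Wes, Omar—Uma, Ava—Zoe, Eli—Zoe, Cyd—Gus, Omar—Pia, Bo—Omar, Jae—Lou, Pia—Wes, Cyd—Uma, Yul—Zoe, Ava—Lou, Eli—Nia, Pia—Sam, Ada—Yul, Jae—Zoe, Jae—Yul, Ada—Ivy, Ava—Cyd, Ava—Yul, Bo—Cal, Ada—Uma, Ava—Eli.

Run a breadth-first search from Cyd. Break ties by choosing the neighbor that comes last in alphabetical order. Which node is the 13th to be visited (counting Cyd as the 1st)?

Visit Cyd; enqueue Zoe, Uma, Gus, Ava, Ada → queue [Zoe, Uma, Gus, Ava, Ada]
Visit Zoe; enqueue Yul, Lou, Jae, Eli → queue [Uma, Gus, Ava, Ada, Yul, Lou, Jae, Eli]
Visit Uma; enqueue Omar, Nia → queue [Gus, Ava, Ada, Yul, Lou, Jae, Eli, Omar, Nia]
Visit Gus; enqueue Sam, Ivy → queue [Ava, Ada, Yul, Lou, Jae, Eli, Omar, Nia, Sam, Ivy]
Visit Ava → queue [Ada, Yul, Lou, Jae, Eli, Omar, Nia, Sam, Ivy]
Visit Ada; enqueue Cal → queue [Yul, Lou, Jae, Eli, Omar, Nia, Sam, Ivy, Cal]
Visit Yul → queue [Lou, Jae, Eli, Omar, Nia, Sam, Ivy, Cal]
Visit Lou; enqueue Wes → queue [Jae, Eli, Omar, Nia, Sam, Ivy, Cal, Wes]
Visit Jae → queue [Eli, Omar, Nia, Sam, Ivy, Cal, Wes]
Visit Eli → queue [Omar, Nia, Sam, Ivy, Cal, Wes]
Visit Omar; enqueue Pia, Bo → queue [Nia, Sam, Ivy, Cal, Wes, Pia, Bo]
Visit Nia → queue [Sam, Ivy, Cal, Wes, Pia, Bo]
Visit Sam → queue [Ivy, Cal, Wes, Pia, Bo]
Visit Ivy → queue [Cal, Wes, Pia, Bo]
Visit Cal → queue [Wes, Pia, Bo]
Visit Wes → queue [Pia, Bo]
Visit Pia → queue [Bo]
Visit Bo → queue []

Visit order: Cyd, Zoe, Uma, Gus, Ava, Ada, Yul, Lou, Jae, Eli, Omar, Nia, Sam, Ivy, Cal, Wes, Pia, Bo

Sam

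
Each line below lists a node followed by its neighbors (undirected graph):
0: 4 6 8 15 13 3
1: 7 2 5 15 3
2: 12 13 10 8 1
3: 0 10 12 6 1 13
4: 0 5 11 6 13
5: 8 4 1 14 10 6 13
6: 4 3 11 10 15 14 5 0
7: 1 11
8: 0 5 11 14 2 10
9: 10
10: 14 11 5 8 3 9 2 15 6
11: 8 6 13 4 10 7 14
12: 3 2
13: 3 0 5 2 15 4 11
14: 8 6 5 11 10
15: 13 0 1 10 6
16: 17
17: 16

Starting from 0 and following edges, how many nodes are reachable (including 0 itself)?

BFS from 0 visits: 0, 15, 13, 8, 6, 4, 3, 10, 1, 11, 5, 2, 14, 12, 9, 7
Reachable nodes: 16 of 18 total.

16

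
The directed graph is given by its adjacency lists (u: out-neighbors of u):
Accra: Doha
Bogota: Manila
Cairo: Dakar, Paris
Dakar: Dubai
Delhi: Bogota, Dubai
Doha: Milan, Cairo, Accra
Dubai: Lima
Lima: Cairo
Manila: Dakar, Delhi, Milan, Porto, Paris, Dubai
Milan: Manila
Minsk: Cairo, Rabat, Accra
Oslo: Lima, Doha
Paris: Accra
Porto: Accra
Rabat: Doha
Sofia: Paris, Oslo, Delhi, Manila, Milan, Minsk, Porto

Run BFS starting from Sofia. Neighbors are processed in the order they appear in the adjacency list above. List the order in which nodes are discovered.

Visit Sofia; enqueue Paris, Oslo, Delhi, Manila, Milan, Minsk, Porto → queue [Paris, Oslo, Delhi, Manila, Milan, Minsk, Porto]
Visit Paris; enqueue Accra → queue [Oslo, Delhi, Manila, Milan, Minsk, Porto, Accra]
Visit Oslo; enqueue Lima, Doha → queue [Delhi, Manila, Milan, Minsk, Porto, Accra, Lima, Doha]
Visit Delhi; enqueue Bogota, Dubai → queue [Manila, Milan, Minsk, Porto, Accra, Lima, Doha, Bogota, Dubai]
Visit Manila; enqueue Dakar → queue [Milan, Minsk, Porto, Accra, Lima, Doha, Bogota, Dubai, Dakar]
Visit Milan → queue [Minsk, Porto, Accra, Lima, Doha, Bogota, Dubai, Dakar]
Visit Minsk; enqueue Cairo, Rabat → queue [Porto, Accra, Lima, Doha, Bogota, Dubai, Dakar, Cairo, Rabat]
Visit Porto → queue [Accra, Lima, Doha, Bogota, Dubai, Dakar, Cairo, Rabat]
Visit Accra → queue [Lima, Doha, Bogota, Dubai, Dakar, Cairo, Rabat]
Visit Lima → queue [Doha, Bogota, Dubai, Dakar, Cairo, Rabat]
Visit Doha → queue [Bogota, Dubai, Dakar, Cairo, Rabat]
Visit Bogota → queue [Dubai, Dakar, Cairo, Rabat]
Visit Dubai → queue [Dakar, Cairo, Rabat]
Visit Dakar → queue [Cairo, Rabat]
Visit Cairo → queue [Rabat]
Visit Rabat → queue []

Sofia Paris Oslo Delhi Manila Milan Minsk Porto Accra Lima Doha Bogota Dubai Dakar Cairo Rabat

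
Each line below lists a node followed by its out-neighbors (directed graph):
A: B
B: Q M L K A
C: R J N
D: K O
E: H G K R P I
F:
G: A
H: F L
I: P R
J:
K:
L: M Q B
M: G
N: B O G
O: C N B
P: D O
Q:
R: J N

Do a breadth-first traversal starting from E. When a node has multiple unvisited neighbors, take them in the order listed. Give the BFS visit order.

E, H, G, K, R, P, I, F, L, A, J, N, D, O, M, Q, B, C

Visit E; enqueue H, G, K, R, P, I → queue [H, G, K, R, P, I]
Visit H; enqueue F, L → queue [G, K, R, P, I, F, L]
Visit G; enqueue A → queue [K, R, P, I, F, L, A]
Visit K → queue [R, P, I, F, L, A]
Visit R; enqueue J, N → queue [P, I, F, L, A, J, N]
Visit P; enqueue D, O → queue [I, F, L, A, J, N, D, O]
Visit I → queue [F, L, A, J, N, D, O]
Visit F → queue [L, A, J, N, D, O]
Visit L; enqueue M, Q, B → queue [A, J, N, D, O, M, Q, B]
Visit A → queue [J, N, D, O, M, Q, B]
Visit J → queue [N, D, O, M, Q, B]
Visit N → queue [D, O, M, Q, B]
Visit D → queue [O, M, Q, B]
Visit O; enqueue C → queue [M, Q, B, C]
Visit M → queue [Q, B, C]
Visit Q → queue [B, C]
Visit B → queue [C]
Visit C → queue []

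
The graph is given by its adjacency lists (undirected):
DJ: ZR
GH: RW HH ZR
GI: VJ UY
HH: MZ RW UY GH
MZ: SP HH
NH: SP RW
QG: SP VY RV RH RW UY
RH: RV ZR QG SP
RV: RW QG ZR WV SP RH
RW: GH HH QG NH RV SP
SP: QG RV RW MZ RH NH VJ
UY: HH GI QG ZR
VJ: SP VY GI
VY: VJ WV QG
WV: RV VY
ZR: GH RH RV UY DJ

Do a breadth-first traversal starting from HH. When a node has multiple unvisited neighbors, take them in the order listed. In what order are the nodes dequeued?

HH, MZ, RW, UY, GH, SP, QG, NH, RV, GI, ZR, RH, VJ, VY, WV, DJ

Visit HH; enqueue MZ, RW, UY, GH → queue [MZ, RW, UY, GH]
Visit MZ; enqueue SP → queue [RW, UY, GH, SP]
Visit RW; enqueue QG, NH, RV → queue [UY, GH, SP, QG, NH, RV]
Visit UY; enqueue GI, ZR → queue [GH, SP, QG, NH, RV, GI, ZR]
Visit GH → queue [SP, QG, NH, RV, GI, ZR]
Visit SP; enqueue RH, VJ → queue [QG, NH, RV, GI, ZR, RH, VJ]
Visit QG; enqueue VY → queue [NH, RV, GI, ZR, RH, VJ, VY]
Visit NH → queue [RV, GI, ZR, RH, VJ, VY]
Visit RV; enqueue WV → queue [GI, ZR, RH, VJ, VY, WV]
Visit GI → queue [ZR, RH, VJ, VY, WV]
Visit ZR; enqueue DJ → queue [RH, VJ, VY, WV, DJ]
Visit RH → queue [VJ, VY, WV, DJ]
Visit VJ → queue [VY, WV, DJ]
Visit VY → queue [WV, DJ]
Visit WV → queue [DJ]
Visit DJ → queue []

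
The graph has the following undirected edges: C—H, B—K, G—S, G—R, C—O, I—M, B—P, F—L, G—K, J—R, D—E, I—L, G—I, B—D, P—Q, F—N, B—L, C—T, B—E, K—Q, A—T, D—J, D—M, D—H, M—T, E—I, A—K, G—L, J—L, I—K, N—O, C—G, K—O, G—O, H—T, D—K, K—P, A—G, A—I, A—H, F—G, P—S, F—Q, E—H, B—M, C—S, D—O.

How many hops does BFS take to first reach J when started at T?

Level 0: T
Level 1: A, C, H, M
Level 2: B, D, E, G, I, K, O, S
Level 3: F, J, L, N, P, Q, R
J first appears at level 3.

3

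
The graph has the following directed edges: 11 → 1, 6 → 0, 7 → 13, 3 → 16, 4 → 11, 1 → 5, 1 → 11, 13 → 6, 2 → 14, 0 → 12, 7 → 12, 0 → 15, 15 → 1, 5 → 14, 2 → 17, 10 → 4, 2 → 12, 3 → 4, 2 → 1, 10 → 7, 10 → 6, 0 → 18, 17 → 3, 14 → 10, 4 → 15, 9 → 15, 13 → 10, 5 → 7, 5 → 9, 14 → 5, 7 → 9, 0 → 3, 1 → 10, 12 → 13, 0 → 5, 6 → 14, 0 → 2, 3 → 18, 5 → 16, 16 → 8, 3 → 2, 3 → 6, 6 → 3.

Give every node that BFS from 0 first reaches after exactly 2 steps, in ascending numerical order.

Level 0: 0
Level 1: 2, 3, 5, 12, 15, 18
Level 2: 1, 4, 6, 7, 9, 13, 14, 16, 17
Level 3: 8, 10, 11

1, 4, 6, 7, 9, 13, 14, 16, 17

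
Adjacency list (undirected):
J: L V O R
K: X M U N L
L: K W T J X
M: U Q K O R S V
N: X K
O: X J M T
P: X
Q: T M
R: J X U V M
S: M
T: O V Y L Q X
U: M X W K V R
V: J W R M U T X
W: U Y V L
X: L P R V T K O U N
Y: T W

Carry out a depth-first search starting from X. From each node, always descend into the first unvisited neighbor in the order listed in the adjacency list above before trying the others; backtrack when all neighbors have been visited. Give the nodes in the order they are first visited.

Visit X
X → L
L → K
K → M
M → U
U → W
W → Y
Y → T
T → O
O → J
J → V
V → R
T → Q
M → S
K → N
X → P

X → L → K → M → U → W → Y → T → O → J → V → R → Q → S → N → P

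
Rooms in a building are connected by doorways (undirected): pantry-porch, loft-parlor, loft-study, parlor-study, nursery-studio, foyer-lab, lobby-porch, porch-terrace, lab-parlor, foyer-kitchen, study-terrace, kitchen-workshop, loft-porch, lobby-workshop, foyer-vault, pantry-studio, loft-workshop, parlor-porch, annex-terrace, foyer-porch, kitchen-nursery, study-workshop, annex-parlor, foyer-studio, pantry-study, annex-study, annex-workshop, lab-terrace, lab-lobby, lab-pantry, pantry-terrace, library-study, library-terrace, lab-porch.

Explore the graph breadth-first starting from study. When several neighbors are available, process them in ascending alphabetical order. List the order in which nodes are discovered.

study → annex → library → loft → pantry → parlor → terrace → workshop → porch → lab → studio → kitchen → lobby → foyer → nursery → vault

Visit study; enqueue annex, library, loft, pantry, parlor, terrace, workshop → queue [annex, library, loft, pantry, parlor, terrace, workshop]
Visit annex → queue [library, loft, pantry, parlor, terrace, workshop]
Visit library → queue [loft, pantry, parlor, terrace, workshop]
Visit loft; enqueue porch → queue [pantry, parlor, terrace, workshop, porch]
Visit pantry; enqueue lab, studio → queue [parlor, terrace, workshop, porch, lab, studio]
Visit parlor → queue [terrace, workshop, porch, lab, studio]
Visit terrace → queue [workshop, porch, lab, studio]
Visit workshop; enqueue kitchen, lobby → queue [porch, lab, studio, kitchen, lobby]
Visit porch; enqueue foyer → queue [lab, studio, kitchen, lobby, foyer]
Visit lab → queue [studio, kitchen, lobby, foyer]
Visit studio; enqueue nursery → queue [kitchen, lobby, foyer, nursery]
Visit kitchen → queue [lobby, foyer, nursery]
Visit lobby → queue [foyer, nursery]
Visit foyer; enqueue vault → queue [nursery, vault]
Visit nursery → queue [vault]
Visit vault → queue []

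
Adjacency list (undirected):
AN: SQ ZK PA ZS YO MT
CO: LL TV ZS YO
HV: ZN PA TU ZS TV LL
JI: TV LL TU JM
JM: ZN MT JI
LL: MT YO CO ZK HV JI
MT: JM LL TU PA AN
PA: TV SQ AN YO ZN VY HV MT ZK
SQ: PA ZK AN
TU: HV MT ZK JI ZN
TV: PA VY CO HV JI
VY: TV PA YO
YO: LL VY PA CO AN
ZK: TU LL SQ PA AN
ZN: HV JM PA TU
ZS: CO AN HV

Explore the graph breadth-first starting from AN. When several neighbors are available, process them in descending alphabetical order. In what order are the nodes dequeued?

AN, ZS, ZK, YO, SQ, PA, MT, HV, CO, TU, LL, VY, ZN, TV, JM, JI

Visit AN; enqueue ZS, ZK, YO, SQ, PA, MT → queue [ZS, ZK, YO, SQ, PA, MT]
Visit ZS; enqueue HV, CO → queue [ZK, YO, SQ, PA, MT, HV, CO]
Visit ZK; enqueue TU, LL → queue [YO, SQ, PA, MT, HV, CO, TU, LL]
Visit YO; enqueue VY → queue [SQ, PA, MT, HV, CO, TU, LL, VY]
Visit SQ → queue [PA, MT, HV, CO, TU, LL, VY]
Visit PA; enqueue ZN, TV → queue [MT, HV, CO, TU, LL, VY, ZN, TV]
Visit MT; enqueue JM → queue [HV, CO, TU, LL, VY, ZN, TV, JM]
Visit HV → queue [CO, TU, LL, VY, ZN, TV, JM]
Visit CO → queue [TU, LL, VY, ZN, TV, JM]
Visit TU; enqueue JI → queue [LL, VY, ZN, TV, JM, JI]
Visit LL → queue [VY, ZN, TV, JM, JI]
Visit VY → queue [ZN, TV, JM, JI]
Visit ZN → queue [TV, JM, JI]
Visit TV → queue [JM, JI]
Visit JM → queue [JI]
Visit JI → queue []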